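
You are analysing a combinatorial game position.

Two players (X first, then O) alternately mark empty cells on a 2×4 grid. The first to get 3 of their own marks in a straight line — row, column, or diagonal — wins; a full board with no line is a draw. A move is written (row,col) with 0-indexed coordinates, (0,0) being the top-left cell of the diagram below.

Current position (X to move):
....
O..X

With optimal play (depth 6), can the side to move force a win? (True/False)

p1 X@[..../O..X]: (0,0)[X.../O..X]+0* (0,1)[.X../O..X]+0 (0,2)[..X./O..X]+0 (0,3)[...X/O..X]+0 (1,1)[..../OX.X]+0 (1,2)[..../O.XX]+0
p2 O@[X.../O..X]: (0,1)[XO../O..X]+0* (0,2)[X.O./O..X]+0 (0,3)[X..O/O..X]+0 (1,1)[X.../OO.X]+0 (1,2)[X.../O.OX]+0
p3 X@[XO../O..X]: (0,2)[XOX./O..X]+0* (0,3)[XO.X/O..X]+0 (1,1)[XO../OX.X]+0 (1,2)[XO../O.XX]+0
p4 O@[XOX./O..X]: (0,3)[XOXO/O..X]+0* (1,1)[XOX./OO.X]+0 (1,2)[XOX./O.OX]+0
p5 X@[XOXO/O..X]: (1,1)[XOXO/OX.X]+0* (1,2)[XOXO/O.XX]+0
p6 O@[XOXO/OX.X]: (1,2)[XOXO/OXOX]+0*
p7 X@[XOXO/OXOX] terminal +0; root [..../O..X] d6

X winning at [..../O..X]: False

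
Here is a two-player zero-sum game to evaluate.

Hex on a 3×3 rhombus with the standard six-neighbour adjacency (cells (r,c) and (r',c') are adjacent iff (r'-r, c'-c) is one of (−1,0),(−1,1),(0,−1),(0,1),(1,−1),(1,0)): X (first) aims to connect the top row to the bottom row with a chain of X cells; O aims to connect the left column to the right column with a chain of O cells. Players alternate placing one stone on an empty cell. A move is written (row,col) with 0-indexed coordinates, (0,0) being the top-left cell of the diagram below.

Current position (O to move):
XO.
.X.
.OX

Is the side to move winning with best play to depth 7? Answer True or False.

O winning at [XO./.X./.OX]: False

p1 O@[XO./.X./.OX]: (0,2)[XOO/.X./.OX]-1* (1,0)[XO./OX./.OX]-1 (1,2)[XO./.XO/.OX]-1 (2,0)[XO./.X./OOX]-1
p2 X@[XOO/.X./.OX]: (1,0)[XOO/XX./.OX]+1* (1,2)[XOO/.XX/.OX]-1 (2,0)[XOO/.X./XOX]-1
p3 O@[XOO/XX./.OX]: (1,2)[XOO/XXO/.OX]-1* (2,0)[XOO/XX./OOX]-1
p4 X@[XOO/XXO/.OX]: (2,0)[XOO/XXO/XOX]+1*
p5 O@[XOO/XXO/XOX] terminal -1; root [XO./.X./.OX] d7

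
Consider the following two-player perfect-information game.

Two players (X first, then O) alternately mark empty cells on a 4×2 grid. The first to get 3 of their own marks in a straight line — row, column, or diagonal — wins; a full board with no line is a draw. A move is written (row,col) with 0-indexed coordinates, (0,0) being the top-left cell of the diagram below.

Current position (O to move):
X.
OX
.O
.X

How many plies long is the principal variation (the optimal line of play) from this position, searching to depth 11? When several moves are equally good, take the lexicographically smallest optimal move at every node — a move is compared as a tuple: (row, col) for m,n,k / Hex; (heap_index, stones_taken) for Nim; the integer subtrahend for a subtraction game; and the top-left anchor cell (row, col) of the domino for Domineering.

ply 1, O at X./OX/.O/.X | (0,1)=+0→XO/OX/.O/.X*; (2,0)=+0→X./OX/OO/.X; (3,0)=+0→X./OX/.O/OX
ply 2, X at XO/OX/.O/.X | (2,0)=+0→XO/OX/XO/.X*; (3,0)=+0→XO/OX/.O/XX
ply 3, O at XO/OX/XO/.X | (3,0)=+0→XO/OX/XO/OX*
ply 4: XO/OX/XO/OX is terminal +0 (X); from X./OX/.O/.X depth 11

PV length from [X./OX/.O/.X]: 3 plies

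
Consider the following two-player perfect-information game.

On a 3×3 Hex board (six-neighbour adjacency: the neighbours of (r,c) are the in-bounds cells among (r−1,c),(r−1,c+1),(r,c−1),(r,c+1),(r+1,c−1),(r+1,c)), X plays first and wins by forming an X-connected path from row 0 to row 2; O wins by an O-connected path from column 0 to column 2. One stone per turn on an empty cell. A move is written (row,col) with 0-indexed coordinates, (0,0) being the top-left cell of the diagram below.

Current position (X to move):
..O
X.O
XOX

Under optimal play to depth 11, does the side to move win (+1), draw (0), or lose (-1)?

ply 1, X at ..O/X.O/XOX | (0,0)=+1→X.O/X.O/XOX*; (0,1)=+1→.XO/X.O/XOX; (1,1)=+1→..O/XXO/XOX
ply 2: X.O/X.O/XOX is terminal -1 (O); from ..O/X.O/XOX depth 11

value(..O/X.O/XOX, X) = +1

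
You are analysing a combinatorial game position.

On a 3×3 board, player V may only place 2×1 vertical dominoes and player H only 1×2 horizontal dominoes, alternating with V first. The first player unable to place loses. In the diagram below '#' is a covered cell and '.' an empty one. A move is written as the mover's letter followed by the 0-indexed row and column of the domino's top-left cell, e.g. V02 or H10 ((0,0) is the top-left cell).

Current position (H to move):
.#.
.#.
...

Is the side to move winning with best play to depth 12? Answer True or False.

p1 H@[.#./.#./...]: H20[.#./.#./##.]-1* H21[.#./.#./.##]-1
p2 V@[.#./.#./##.]: V00[##./##./##.]+1* V02[.##/.##/##.]+1 V12[.#./.##/###]+1
p3 H@[##./##./##.] terminal -1; root [.#./.#./...] d12

H winning at [.#./.#./...]: False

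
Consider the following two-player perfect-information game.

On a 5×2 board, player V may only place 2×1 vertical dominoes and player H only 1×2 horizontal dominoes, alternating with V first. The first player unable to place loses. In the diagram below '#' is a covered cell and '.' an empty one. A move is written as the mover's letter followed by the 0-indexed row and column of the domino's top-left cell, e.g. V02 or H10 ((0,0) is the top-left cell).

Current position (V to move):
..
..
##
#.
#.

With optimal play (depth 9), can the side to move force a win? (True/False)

p1 V@[../../##/#./#.]: V00[#./#./##/#./#.]+1* V01[.#/.#/##/#./#.]+1 V31[../../##/##/##]-1
p2 H@[#./#./##/#./#.] terminal -1; root [../../##/#./#.] d9

V winning at [../../##/#./#.]: True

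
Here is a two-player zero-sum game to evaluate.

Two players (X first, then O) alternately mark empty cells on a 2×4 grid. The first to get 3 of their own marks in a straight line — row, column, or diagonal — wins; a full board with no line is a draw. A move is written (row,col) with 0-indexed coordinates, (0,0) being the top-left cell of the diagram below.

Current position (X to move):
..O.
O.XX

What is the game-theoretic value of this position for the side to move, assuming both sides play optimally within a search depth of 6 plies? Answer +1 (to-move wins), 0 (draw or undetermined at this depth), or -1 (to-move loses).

[..O./O.XX] X move#1: (0,0):+0/X.O./O.XX, (0,1):+0/.XO./O.XX, (0,3):+0/..OX/O.XX, (1,1):+1/..O./OXXX*
[..O./OXXX] end (terminal -1, O#2); searched ..O./O.XX to 6

value(..O./O.XX, X) = +1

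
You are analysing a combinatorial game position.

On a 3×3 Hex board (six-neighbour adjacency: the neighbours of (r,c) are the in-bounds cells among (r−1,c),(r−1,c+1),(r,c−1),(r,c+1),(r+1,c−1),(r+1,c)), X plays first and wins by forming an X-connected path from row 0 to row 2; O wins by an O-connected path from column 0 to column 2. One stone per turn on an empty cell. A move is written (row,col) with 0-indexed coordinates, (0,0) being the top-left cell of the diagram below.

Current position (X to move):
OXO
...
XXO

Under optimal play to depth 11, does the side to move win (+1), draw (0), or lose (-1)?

value(OXO/.../XXO, X) = +1

p1 X@[OXO/.../XXO]: (1,0)[OXO/X../XXO]+1* (1,1)[OXO/.X./XXO]+1 (1,2)[OXO/..X/XXO]+1
p2 O@[OXO/X../XXO] terminal -1; root [OXO/.../XXO] d11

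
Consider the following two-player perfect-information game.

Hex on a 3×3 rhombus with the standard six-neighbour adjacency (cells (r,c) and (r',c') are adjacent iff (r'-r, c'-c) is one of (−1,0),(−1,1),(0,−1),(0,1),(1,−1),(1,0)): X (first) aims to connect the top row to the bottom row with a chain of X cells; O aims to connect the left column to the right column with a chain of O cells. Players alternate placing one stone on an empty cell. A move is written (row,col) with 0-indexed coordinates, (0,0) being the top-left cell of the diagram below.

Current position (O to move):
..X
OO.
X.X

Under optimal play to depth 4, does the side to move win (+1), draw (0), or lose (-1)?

ply 1, O at ..X/OO./X.X | (0,0)=-1→O.X/OO./X.X; (0,1)=-1→.OX/OO./X.X; (1,2)=+1→..X/OOO/X.X*; (2,1)=-1→..X/OO./XOX
ply 2: ..X/OOO/X.X is terminal -1 (X); from ..X/OO./X.X depth 4

value(..X/OO./X.X, O) = +1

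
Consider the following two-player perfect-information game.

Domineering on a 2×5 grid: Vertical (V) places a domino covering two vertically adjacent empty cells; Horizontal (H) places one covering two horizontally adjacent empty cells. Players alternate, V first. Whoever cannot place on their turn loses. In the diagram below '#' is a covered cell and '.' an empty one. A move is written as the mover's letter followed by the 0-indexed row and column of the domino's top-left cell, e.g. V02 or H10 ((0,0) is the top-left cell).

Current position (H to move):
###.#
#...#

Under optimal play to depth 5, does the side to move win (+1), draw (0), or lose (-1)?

ply 1, H at ###.#/#...# | H11=-1→###.#/###.#; H12=+1→###.#/#.###*
ply 2: ###.#/#.### is terminal -1 (V); from ###.#/#...# depth 5

value(###.#/#...#, H) = +1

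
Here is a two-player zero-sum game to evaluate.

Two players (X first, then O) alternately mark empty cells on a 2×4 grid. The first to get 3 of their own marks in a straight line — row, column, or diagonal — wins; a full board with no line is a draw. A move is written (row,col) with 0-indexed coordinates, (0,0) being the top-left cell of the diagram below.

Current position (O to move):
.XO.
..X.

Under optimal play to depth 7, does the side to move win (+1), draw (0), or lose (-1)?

ply 1, O at .XO./..X. | (0,0)=-1→OXO./..X.; (0,3)=-1→.XOO/..X.; (1,0)=+0→.XO./O.X.*; (1,1)=+0→.XO./.OX.; (1,3)=+0→.XO./..XO
ply 2, X at .XO./O.X. | (0,0)=+0→XXO./O.X.*; (0,3)=+0→.XOX/O.X.; (1,1)=+0→.XO./OXX.; (1,3)=+0→.XO./O.XX
ply 3, O at XXO./O.X. | (0,3)=+0→XXOO/O.X.*; (1,1)=+0→XXO./OOX.; (1,3)=+0→XXO./O.XO
ply 4, X at XXOO/O.X. | (1,1)=+0→XXOO/OXX.*; (1,3)=+0→XXOO/O.XX
ply 5, O at XXOO/OXX. | (1,3)=+0→XXOO/OXXO*
ply 6: XXOO/OXXO is terminal +0 (X); from .XO./..X. depth 7

value(.XO./..X., O) = 0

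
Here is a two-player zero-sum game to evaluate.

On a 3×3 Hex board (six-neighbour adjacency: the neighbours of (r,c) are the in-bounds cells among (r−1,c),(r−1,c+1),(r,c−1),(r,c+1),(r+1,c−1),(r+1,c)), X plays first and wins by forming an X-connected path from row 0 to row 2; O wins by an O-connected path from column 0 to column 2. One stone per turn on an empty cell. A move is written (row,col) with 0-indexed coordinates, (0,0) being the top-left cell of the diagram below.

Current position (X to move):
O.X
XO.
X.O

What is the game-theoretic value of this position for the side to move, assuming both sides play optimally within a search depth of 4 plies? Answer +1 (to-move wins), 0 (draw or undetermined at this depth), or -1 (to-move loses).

value(O.X/XO./X.O, X) = +1

[O.X/XO./X.O] X move#1: (0,1):+1/OXX/XO./X.O*, (1,2):+1/O.X/XOX/X.O, (2,1):+1/O.X/XO./XXO
[OXX/XO./X.O] end (terminal -1, O#2); searched O.X/XO./X.O to 4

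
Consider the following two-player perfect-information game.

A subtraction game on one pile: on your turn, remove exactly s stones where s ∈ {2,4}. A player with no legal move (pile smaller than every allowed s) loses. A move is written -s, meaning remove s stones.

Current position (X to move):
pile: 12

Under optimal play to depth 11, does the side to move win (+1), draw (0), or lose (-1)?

value(12, X) = -1

ply 1, X at 12 | -2=-1→10*; -4=-1→8
ply 2, O at 10 | -2=-1→8; -4=+1→6*
ply 3, X at 6 | -2=-1→4*; -4=-1→2
ply 4, O at 4 | -2=-1→2; -4=+1→0*
ply 5: 0 is terminal -1 (X); from 12 depth 11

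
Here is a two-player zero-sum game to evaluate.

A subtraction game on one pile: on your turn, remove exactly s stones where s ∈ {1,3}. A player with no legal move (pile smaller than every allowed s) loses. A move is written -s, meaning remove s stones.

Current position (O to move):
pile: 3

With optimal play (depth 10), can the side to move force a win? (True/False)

ply 1, O at 3 | -1=+1→2*; -3=+1→0
ply 2, X at 2 | -1=-1→1*
ply 3, O at 1 | -1=+1→0*
ply 4: 0 is terminal -1 (X); from 3 depth 10

O winning at [3]: True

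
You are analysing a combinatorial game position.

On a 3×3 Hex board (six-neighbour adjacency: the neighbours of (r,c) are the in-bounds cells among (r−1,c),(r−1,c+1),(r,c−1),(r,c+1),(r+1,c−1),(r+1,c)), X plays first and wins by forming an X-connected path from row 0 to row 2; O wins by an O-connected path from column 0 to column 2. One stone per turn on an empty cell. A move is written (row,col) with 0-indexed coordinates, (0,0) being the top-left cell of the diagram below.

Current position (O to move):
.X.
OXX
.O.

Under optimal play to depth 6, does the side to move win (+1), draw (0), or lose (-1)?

value(.X./OXX/.O., O) = -1

[.X./OXX/.O.] O move#1: (0,0):-1/OX./OXX/.O.*, (0,2):-1/.XO/OXX/.O., (2,0):-1/.X./OXX/OO., (2,2):-1/.X./OXX/.OO
[OX./OXX/.O.] X move#2: (0,2):+1/OXX/OXX/.O.*, (2,0):+1/OX./OXX/XO., (2,2):+1/OX./OXX/.OX
[OXX/OXX/.O.] O move#3: (2,0):-1/OXX/OXX/OO.*, (2,2):-1/OXX/OXX/.OO
[OXX/OXX/OO.] X move#4: (2,2):+1/OXX/OXX/OOX*
[OXX/OXX/OOX] end (terminal -1, O#5); searched .X./OXX/.O. to 6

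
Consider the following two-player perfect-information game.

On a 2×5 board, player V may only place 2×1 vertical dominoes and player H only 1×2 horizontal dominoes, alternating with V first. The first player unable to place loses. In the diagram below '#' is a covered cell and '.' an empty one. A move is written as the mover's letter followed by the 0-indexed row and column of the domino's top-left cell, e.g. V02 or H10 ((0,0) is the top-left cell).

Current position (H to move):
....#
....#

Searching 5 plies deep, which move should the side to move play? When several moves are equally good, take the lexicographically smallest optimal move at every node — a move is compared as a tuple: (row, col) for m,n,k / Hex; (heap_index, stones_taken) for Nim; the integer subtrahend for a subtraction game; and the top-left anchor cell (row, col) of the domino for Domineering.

ply 1, H at ....#/....# | H00=-1→##..#/....#; H01=+1→.##.#/....#*; H02=-1→..###/....#; H10=-1→....#/##..#; H11=+1→....#/.##.#; H12=-1→....#/..###
ply 2, V at .##.#/....# | V00=-1→###.#/#...#*; V03=-1→.####/...##
ply 3, H at ###.#/#...# | H11=-1→###.#/###.#; H12=+1→###.#/#.###*
ply 4: ###.#/#.### is terminal -1 (V); from ....#/....# depth 5

H's best at [....#/....#]: H01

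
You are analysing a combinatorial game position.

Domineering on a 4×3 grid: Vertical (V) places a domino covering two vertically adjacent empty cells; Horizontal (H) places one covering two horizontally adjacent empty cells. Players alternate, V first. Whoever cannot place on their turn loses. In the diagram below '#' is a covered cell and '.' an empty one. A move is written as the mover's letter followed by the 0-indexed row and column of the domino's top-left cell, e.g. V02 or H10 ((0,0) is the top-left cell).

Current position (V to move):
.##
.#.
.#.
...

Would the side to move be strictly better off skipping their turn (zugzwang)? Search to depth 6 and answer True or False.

ply 1, V at .##/.#./.#./... | V00=+1→###/##./.#./...*; V10=+1→.##/##./##./...; V12=+1→.##/.##/.##/...; V20=+1→.##/.#./##./#..; V22=+1→.##/.#./.##/..#
ply 2, H at ###/##./.#./... | H30=-1→###/##./.#./##.*; H31=-1→###/##./.#./.##
ply 3, V at ###/##./.#./##. | V12=+1→###/###/.##/##.*; V22=+1→###/##./.##/###
ply 4: ###/###/.##/##. is terminal -1 (H); from .##/.#./.#./... depth 6
pass branch (H moves first from the same position):
  | ply 1, H at .##/.#./.#./... | H30=-1→.##/.#./.#./##.*; H31=-1→.##/.#./.#./.##
  | ply 2, V at .##/.#./.#./##. | V00=+1→###/##./.#./##.*; V10=+1→.##/##./##./##.; V12=+1→.##/.##/.##/##.; V22=+1→.##/.#./.##/###
  | ply 3: ###/##./.#./##. is terminal -1 (H); from .##/.#./.#./... depth 6
V moving scores +1; V passing scores +1

zugzwang(.##/.#./.#./..., V) = False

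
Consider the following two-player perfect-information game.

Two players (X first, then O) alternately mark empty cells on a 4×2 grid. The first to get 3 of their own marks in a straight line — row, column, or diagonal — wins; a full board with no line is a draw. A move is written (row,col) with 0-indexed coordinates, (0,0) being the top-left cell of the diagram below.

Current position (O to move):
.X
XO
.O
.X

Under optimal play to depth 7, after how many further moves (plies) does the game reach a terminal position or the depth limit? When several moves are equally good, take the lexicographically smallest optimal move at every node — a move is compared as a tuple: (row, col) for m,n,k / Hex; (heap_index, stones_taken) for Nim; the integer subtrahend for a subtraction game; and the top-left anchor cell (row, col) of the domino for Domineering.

PV length from [.X/XO/.O/.X]: 3 plies

p1 O@[.X/XO/.O/.X]: (0,0)[OX/XO/.O/.X]+0* (2,0)[.X/XO/OO/.X]+0 (3,0)[.X/XO/.O/OX]+0
p2 X@[OX/XO/.O/.X]: (2,0)[OX/XO/XO/.X]+0* (3,0)[OX/XO/.O/XX]+0
p3 O@[OX/XO/XO/.X]: (3,0)[OX/XO/XO/OX]+0*
p4 X@[OX/XO/XO/OX] terminal +0; root [.X/XO/.O/.X] d7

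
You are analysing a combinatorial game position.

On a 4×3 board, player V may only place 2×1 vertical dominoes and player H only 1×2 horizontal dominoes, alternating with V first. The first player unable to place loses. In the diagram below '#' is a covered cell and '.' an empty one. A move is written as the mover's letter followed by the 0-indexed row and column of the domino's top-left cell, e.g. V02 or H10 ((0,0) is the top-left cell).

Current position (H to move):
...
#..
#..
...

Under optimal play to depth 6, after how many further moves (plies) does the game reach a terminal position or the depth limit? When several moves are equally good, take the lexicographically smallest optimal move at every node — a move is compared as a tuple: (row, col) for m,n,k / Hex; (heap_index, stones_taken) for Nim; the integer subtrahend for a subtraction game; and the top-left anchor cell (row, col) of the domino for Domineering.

ply 1, H at .../#../#../... | H00=-1→##./#../#../...*; H01=-1→.##/#../#../...; H11=-1→.../###/#../...; H21=-1→.../#../###/...; H30=-1→.../#../#../##.; H31=-1→.../#../#../.##
ply 2, V at ##./#../#../... | V02=-1→###/#.#/#../...; V11=+1→##./##./##./...*; V12=+1→##./#.#/#.#/...; V21=+1→##./#../##./.#.; V22=+1→##./#../#.#/..#
ply 3, H at ##./##./##./... | H30=-1→##./##./##./##.*; H31=-1→##./##./##./.##
ply 4, V at ##./##./##./##. | V02=+1→###/###/##./##.*; V12=+1→##./###/###/##.; V22=+1→##./##./###/###
ply 5: ###/###/##./##. is terminal -1 (H); from .../#../#../... depth 6

PV length from [.../#../#../...]: 4 plies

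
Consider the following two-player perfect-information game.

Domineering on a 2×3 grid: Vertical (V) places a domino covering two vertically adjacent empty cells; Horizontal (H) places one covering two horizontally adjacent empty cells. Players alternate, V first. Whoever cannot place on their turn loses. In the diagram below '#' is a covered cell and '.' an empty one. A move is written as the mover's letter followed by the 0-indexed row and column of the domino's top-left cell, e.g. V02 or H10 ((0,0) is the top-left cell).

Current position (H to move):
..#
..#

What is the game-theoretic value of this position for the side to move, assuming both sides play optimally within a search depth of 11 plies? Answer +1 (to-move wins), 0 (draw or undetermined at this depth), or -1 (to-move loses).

value(..#/..#, H) = +1

[..#/..#] H move#1: H00:+1/###/..#*, H10:+1/..#/###
[###/..#] end (terminal -1, V#2); searched ..#/..# to 11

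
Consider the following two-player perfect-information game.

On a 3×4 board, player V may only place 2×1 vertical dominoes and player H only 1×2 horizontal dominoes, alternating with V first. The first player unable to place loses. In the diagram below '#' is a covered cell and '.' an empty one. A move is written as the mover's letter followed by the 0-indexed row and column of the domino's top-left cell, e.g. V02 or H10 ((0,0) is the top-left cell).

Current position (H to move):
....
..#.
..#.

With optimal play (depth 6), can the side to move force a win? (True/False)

p1 H@[..../..#./..#.]: H00[##../..#./..#.]-1 H01[.##./..#./..#.]-1 H02[..##/..#./..#.]-1 H10[..../###./..#.]+1* H20[..../..#./###.]-1
p2 V@[..../###./..#.]: V03[...#/####/..#.]-1* V13[..../####/..##]-1
p3 H@[...#/####/..#.]: H00[##.#/####/..#.]+1* H01[.###/####/..#.]+1 H20[...#/####/###.]+1
p4 V@[##.#/####/..#.] terminal -1; root [..../..#./..#.] d6

H winning at [..../..#./..#.]: True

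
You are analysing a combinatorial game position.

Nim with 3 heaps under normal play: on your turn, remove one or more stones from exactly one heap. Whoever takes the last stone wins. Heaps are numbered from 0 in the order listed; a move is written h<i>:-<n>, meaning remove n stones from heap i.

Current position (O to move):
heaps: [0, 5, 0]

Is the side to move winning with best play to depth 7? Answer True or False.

[(0,5,0)] O move#1: h1:-1:-1/(0,4,0), h1:-2:-1/(0,3,0), h1:-3:-1/(0,2,0), h1:-4:-1/(0,1,0), h1:-5:+1/(0,0,0)*
[(0,0,0)] end (terminal -1, X#2); searched (0,5,0) to 7

O winning at [(0,5,0)]: True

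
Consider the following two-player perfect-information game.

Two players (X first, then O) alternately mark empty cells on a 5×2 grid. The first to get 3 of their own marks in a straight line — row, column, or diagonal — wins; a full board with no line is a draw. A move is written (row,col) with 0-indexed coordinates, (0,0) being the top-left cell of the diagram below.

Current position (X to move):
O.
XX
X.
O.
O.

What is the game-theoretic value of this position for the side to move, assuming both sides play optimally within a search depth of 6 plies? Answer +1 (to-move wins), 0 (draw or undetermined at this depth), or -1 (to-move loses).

ply 1, X at O./XX/X./O./O. | (0,1)=+0→OX/XX/X./O./O.; (2,1)=+1→O./XX/XX/O./O.*; (3,1)=+0→O./XX/X./OX/O.; (4,1)=+0→O./XX/X./O./OX
ply 2, O at O./XX/XX/O./O. | (0,1)=-1→OO/XX/XX/O./O.*; (3,1)=-1→O./XX/XX/OO/O.; (4,1)=-1→O./XX/XX/O./OO
ply 3, X at OO/XX/XX/O./O. | (3,1)=+1→OO/XX/XX/OX/O.*; (4,1)=+0→OO/XX/XX/O./OX
ply 4: OO/XX/XX/OX/O. is terminal -1 (O); from O./XX/X./O./O. depth 6

value(O./XX/X./O./O., X) = +1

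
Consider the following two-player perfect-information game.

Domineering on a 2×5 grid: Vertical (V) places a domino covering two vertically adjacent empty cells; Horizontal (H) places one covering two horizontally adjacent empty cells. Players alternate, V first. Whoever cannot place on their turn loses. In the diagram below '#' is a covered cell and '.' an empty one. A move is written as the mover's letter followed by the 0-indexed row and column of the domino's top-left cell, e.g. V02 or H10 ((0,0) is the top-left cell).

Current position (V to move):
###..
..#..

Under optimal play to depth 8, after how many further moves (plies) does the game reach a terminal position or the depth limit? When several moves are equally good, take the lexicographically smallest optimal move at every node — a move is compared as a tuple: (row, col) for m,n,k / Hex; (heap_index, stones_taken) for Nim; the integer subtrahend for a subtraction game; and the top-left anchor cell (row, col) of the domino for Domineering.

p1 V@[###../..#..]: V03[####./..##.]+1* V04[###.#/..#.#]+1
p2 H@[####./..##.]: H10[####./####.]-1*
p3 V@[####./####.]: V04[#####/#####]+1*
p4 H@[#####/#####] terminal -1; root [###../..#..] d8

PV length from [###../..#..]: 3 plies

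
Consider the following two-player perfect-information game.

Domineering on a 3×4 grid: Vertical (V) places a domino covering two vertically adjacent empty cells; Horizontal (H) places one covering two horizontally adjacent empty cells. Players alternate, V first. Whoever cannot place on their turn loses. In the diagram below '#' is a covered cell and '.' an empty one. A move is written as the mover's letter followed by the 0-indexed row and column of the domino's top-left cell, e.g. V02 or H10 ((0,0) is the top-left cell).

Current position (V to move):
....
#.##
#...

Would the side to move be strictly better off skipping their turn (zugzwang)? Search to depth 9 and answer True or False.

ply 1, V at ..../#.##/#... | V01=-1→.#../####/#...*; V11=-1→..../####/##..
ply 2, H at .#../####/#... | H02=+1→.###/####/#...*; H21=+1→.#../####/###.; H22=+1→.#../####/#.##
ply 3: .###/####/#... is terminal -1 (V); from ..../#.##/#... depth 9
pass branch (H moves first from the same position):
  | ply 1, H at ..../#.##/#... | H00=+1→##../#.##/#...*; H01=+1→.##./#.##/#...; H02=+1→..##/#.##/#...; H21=+1→..../#.##/###.; H22=+1→..../#.##/#.##
  | ply 2, V at ##../#.##/#... | V11=-1→##../####/##..*
  | ply 3, H at ##../####/##.. | H02=+1→####/####/##..*; H22=+1→##../####/####
  | ply 4: ####/####/##.. is terminal -1 (V); from ..../#.##/#... depth 9
V moving scores -1; V passing scores -1

zugzwang(..../#.##/#..., V) = False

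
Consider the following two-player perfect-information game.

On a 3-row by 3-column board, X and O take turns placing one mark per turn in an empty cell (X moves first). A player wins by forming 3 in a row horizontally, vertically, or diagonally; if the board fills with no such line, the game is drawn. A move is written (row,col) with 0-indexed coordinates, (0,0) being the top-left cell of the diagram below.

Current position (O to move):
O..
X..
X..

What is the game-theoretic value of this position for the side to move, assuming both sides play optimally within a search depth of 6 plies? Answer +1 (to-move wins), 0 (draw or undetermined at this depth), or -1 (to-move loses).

value(O../X../X.., O) = +1

p1 O@[O../X../X..]: (0,1)[OO./X../X..]+1* (0,2)[O.O/X../X..]+1 (1,1)[O../XO./X..]+0 (1,2)[O../X.O/X..]+0 (2,1)[O../X../XO.]-1 (2,2)[O../X../X.O]-1
p2 X@[OO./X../X..]: (0,2)[OOX/X../X..]-1* (1,1)[OO./XX./X..]-1 (1,2)[OO./X.X/X..]-1 (2,1)[OO./X../XX.]-1 (2,2)[OO./X../X.X]-1
p3 O@[OOX/X../X..]: (1,1)[OOX/XO./X..]+1* (1,2)[OOX/X.O/X..]-1 (2,1)[OOX/X../XO.]-1 (2,2)[OOX/X../X.O]-1
p4 X@[OOX/XO./X..]: (1,2)[OOX/XOX/X..]-1* (2,1)[OOX/XO./XX.]-1 (2,2)[OOX/XO./X.X]-1
p5 O@[OOX/XOX/X..]: (2,1)[OOX/XOX/XO.]+1* (2,2)[OOX/XOX/X.O]+1
p6 X@[OOX/XOX/XO.] terminal -1; root [O../X../X..] d6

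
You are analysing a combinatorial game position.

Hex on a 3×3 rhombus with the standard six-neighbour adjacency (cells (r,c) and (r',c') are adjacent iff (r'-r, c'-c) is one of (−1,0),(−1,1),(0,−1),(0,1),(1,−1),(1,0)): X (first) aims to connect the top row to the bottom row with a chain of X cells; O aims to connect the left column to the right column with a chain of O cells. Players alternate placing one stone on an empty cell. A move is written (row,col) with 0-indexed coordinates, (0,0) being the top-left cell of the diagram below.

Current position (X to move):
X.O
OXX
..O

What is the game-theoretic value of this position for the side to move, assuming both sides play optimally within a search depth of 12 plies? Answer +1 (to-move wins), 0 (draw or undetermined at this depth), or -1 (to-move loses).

p1 X@[X.O/OXX/..O]: (0,1)[XXO/OXX/..O]+1* (2,0)[X.O/OXX/X.O]-1 (2,1)[X.O/OXX/.XO]-1
p2 O@[XXO/OXX/..O]: (2,0)[XXO/OXX/O.O]-1* (2,1)[XXO/OXX/.OO]-1
p3 X@[XXO/OXX/O.O]: (2,1)[XXO/OXX/OXO]+1*
p4 O@[XXO/OXX/OXO] terminal -1; root [X.O/OXX/..O] d12

value(X.O/OXX/..O, X) = +1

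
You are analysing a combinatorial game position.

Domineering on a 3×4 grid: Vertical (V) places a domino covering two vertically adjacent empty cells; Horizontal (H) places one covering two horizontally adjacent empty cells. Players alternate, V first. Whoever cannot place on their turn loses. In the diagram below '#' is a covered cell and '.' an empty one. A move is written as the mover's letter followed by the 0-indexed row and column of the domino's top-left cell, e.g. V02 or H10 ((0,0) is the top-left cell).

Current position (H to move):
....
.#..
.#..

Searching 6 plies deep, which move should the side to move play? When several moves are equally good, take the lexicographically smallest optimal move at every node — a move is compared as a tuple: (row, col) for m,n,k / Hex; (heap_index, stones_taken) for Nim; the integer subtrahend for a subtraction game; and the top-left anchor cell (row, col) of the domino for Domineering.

H's best at [..../.#../.#..]: H12

ply 1, H at ..../.#../.#.. | H00=-1→##../.#../.#..; H01=-1→.##./.#../.#..; H02=-1→..##/.#../.#..; H12=+1→..../.###/.#..*; H22=-1→..../.#../.###
ply 2, V at ..../.###/.#.. | V00=-1→#.../####/.#..*; V10=-1→..../####/##..
ply 3, H at #.../####/.#.. | H01=+1→###./####/.#..*; H02=+1→#.##/####/.#..; H22=+1→#.../####/.###
ply 4: ###./####/.#.. is terminal -1 (V); from ..../.#../.#.. depth 6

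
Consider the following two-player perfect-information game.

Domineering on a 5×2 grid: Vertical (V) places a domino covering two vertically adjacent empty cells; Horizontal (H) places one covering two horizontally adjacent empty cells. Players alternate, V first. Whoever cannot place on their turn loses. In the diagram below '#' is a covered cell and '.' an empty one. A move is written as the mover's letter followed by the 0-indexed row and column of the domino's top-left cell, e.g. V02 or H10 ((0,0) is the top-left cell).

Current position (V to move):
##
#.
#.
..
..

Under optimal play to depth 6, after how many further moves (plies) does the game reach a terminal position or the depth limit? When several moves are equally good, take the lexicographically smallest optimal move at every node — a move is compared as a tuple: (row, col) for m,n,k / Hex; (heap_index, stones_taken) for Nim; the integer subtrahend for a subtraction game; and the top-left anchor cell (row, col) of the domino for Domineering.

ply 1, V at ##/#./#./../.. | V11=-1→##/##/##/../..; V21=-1→##/#./##/.#/..; V30=+1→##/#./#./#./#.*; V31=+1→##/#./#./.#/.#
ply 2: ##/#./#./#./#. is terminal -1 (H); from ##/#./#./../.. depth 6

PV length from [##/#./#./../..]: 1 ply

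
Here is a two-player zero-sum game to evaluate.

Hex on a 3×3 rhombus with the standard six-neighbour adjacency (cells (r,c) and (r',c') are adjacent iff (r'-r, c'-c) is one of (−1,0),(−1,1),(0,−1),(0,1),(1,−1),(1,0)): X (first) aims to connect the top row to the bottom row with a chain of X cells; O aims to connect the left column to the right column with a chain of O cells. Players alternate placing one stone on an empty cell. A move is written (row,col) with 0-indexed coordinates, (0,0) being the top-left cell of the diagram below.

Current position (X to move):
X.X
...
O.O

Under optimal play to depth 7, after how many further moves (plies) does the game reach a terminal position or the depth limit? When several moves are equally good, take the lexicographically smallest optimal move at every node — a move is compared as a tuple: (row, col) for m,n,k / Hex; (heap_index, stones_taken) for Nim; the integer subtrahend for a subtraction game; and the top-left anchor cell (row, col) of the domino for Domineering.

PV length from [X.X/.../O.O]: 5 plies

p1 X@[X.X/.../O.O]: (0,1)[XXX/.../O.O]-1 (1,0)[X.X/X../O.O]-1 (1,1)[X.X/.X./O.O]-1 (1,2)[X.X/..X/O.O]-1 (2,1)[X.X/.../OXO]+1*
p2 O@[X.X/.../OXO]: (0,1)[XOX/.../OXO]-1* (1,0)[X.X/O../OXO]-1 (1,1)[X.X/.O./OXO]-1 (1,2)[X.X/..O/OXO]-1
p3 X@[XOX/.../OXO]: (1,0)[XOX/X../OXO]+1* (1,1)[XOX/.X./OXO]+1 (1,2)[XOX/..X/OXO]+1
p4 O@[XOX/X../OXO]: (1,1)[XOX/XO./OXO]-1* (1,2)[XOX/X.O/OXO]-1
p5 X@[XOX/XO./OXO]: (1,2)[XOX/XOX/OXO]+1*
p6 O@[XOX/XOX/OXO] terminal -1; root [X.X/.../O.O] d7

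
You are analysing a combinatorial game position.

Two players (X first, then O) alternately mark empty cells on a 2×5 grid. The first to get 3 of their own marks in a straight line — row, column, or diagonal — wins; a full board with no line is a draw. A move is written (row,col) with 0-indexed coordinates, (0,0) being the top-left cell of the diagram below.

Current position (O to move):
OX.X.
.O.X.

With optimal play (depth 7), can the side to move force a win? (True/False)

ply 1, O at OX.X./.O.X. | (0,2)=+0→OXOX./.O.X.*; (0,4)=-1→OX.XO/.O.X.; (1,0)=-1→OX.X./OO.X.; (1,2)=-1→OX.X./.OOX.; (1,4)=-1→OX.X./.O.XO
ply 2, X at OXOX./.O.X. | (0,4)=+0→OXOXX/.O.X.*; (1,0)=+0→OXOX./XO.X.; (1,2)=+0→OXOX./.OXX.; (1,4)=+0→OXOX./.O.XX
ply 3, O at OXOXX/.O.X. | (1,0)=+0→OXOXX/OO.X.*; (1,2)=+0→OXOXX/.OOX.; (1,4)=+0→OXOXX/.O.XO
ply 4, X at OXOXX/OO.X. | (1,2)=+0→OXOXX/OOXX.*; (1,4)=-1→OXOXX/OO.XX
ply 5, O at OXOXX/OOXX. | (1,4)=+0→OXOXX/OOXXO*
ply 6: OXOXX/OOXXO is terminal +0 (X); from OX.X./.O.X. depth 7

O winning at [OX.X./.O.X.]: False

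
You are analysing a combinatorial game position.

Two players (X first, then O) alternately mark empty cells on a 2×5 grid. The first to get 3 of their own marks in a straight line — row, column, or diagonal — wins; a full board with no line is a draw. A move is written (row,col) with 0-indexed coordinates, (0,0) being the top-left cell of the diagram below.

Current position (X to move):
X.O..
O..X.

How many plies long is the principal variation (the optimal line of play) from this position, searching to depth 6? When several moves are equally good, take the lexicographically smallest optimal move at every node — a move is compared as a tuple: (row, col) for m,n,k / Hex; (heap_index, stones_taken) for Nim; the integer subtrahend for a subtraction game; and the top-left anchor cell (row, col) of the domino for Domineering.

PV length from [X.O../O..X.]: 5 plies

[X.O../O..X.] X move#1: (0,1):+0/XXO../O..X., (0,3):+0/X.OX./O..X., (0,4):+0/X.O.X/O..X., (1,1):+0/X.O../OX.X., (1,2):+1/X.O../O.XX.*, (1,4):-1/X.O../O..XX
[X.O../O.XX.] O move#2: (0,1):-1/XOO../O.XX.*, (0,3):-1/X.OO./O.XX., (0,4):-1/X.O.O/O.XX., (1,1):-1/X.O../OOXX., (1,4):-1/X.O../O.XXO
[XOO../O.XX.] X move#3: (0,3):+1/XOOX./O.XX.*, (0,4):-1/XOO.X/O.XX., (1,1):+1/XOO../OXXX., (1,4):+1/XOO../O.XXX
[XOOX./O.XX.] O move#4: (0,4):-1/XOOXO/O.XX.*, (1,1):-1/XOOX./OOXX., (1,4):-1/XOOX./O.XXO
[XOOXO/O.XX.] X move#5: (1,1):+1/XOOXO/OXXX.*, (1,4):+1/XOOXO/O.XXX
[XOOXO/OXXX.] end (terminal -1, O#6); searched X.O../O..X. to 6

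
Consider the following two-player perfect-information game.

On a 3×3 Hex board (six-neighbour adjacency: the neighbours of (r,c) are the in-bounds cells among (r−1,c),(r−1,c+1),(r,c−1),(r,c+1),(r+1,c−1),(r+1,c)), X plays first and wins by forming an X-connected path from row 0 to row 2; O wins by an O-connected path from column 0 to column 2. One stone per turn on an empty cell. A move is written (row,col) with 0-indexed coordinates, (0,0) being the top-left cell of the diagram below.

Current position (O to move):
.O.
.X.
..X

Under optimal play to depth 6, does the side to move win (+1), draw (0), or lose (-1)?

value(.O./.X./..X, O) = +1

ply 1, O at .O./.X./..X | (0,0)=-1→OO./.X./..X; (0,2)=+1→.OO/.X./..X*; (1,0)=-1→.O./OX./..X; (1,2)=-1→.O./.XO/..X; (2,0)=-1→.O./.X./O.X; (2,1)=-1→.O./.X./.OX
ply 2, X at .OO/.X./..X | (0,0)=-1→XOO/.X./..X*; (1,0)=-1→.OO/XX./..X; (1,2)=-1→.OO/.XX/..X; (2,0)=-1→.OO/.X./X.X; (2,1)=-1→.OO/.X./.XX
ply 3, O at XOO/.X./..X | (1,0)=+1→XOO/OX./..X*; (1,2)=-1→XOO/.XO/..X; (2,0)=-1→XOO/.X./O.X; (2,1)=-1→XOO/.X./.OX
ply 4: XOO/OX./..X is terminal -1 (X); from .O./.X./..X depth 6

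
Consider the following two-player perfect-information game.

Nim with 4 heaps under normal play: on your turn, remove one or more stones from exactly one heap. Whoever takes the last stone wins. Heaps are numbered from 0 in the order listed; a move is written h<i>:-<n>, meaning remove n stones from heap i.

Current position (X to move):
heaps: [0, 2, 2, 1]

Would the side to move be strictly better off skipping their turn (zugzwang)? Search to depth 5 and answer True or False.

p1 X@[(0,2,2,1)]: h1:-1[(0,1,2,1)]-1 h1:-2[(0,0,2,1)]-1 h2:-1[(0,2,1,1)]-1 h2:-2[(0,2,0,1)]-1 h3:-1[(0,2,2,0)]+1*
p2 O@[(0,2,2,0)]: h1:-1[(0,1,2,0)]-1* h1:-2[(0,0,2,0)]-1 h2:-1[(0,2,1,0)]-1 h2:-2[(0,2,0,0)]-1
p3 X@[(0,1,2,0)]: h1:-1[(0,0,2,0)]-1 h2:-1[(0,1,1,0)]+1* h2:-2[(0,1,0,0)]-1
p4 O@[(0,1,1,0)]: h1:-1[(0,0,1,0)]-1* h2:-1[(0,1,0,0)]-1
p5 X@[(0,0,1,0)]: h2:-1[(0,0,0,0)]+1*
p6 O@[(0,0,0,0)] terminal -1; root [(0,2,2,1)] d5
pass branch (O moves first from the same position):
  | p1 O@[(0,2,2,1)]: h1:-1[(0,1,2,1)]-1 h1:-2[(0,0,2,1)]-1 h2:-1[(0,2,1,1)]-1 h2:-2[(0,2,0,1)]-1 h3:-1[(0,2,2,0)]+1*
  | p2 X@[(0,2,2,0)]: h1:-1[(0,1,2,0)]-1* h1:-2[(0,0,2,0)]-1 h2:-1[(0,2,1,0)]-1 h2:-2[(0,2,0,0)]-1
  | p3 O@[(0,1,2,0)]: h1:-1[(0,0,2,0)]-1 h2:-1[(0,1,1,0)]+1* h2:-2[(0,1,0,0)]-1
  | p4 X@[(0,1,1,0)]: h1:-1[(0,0,1,0)]-1* h2:-1[(0,1,0,0)]-1
  | p5 O@[(0,0,1,0)]: h2:-1[(0,0,0,0)]+1*
  | p6 X@[(0,0,0,0)] terminal -1; root [(0,2,2,1)] d5
X moving scores +1; X passing scores -1

zugzwang((0,2,2,1), X) = False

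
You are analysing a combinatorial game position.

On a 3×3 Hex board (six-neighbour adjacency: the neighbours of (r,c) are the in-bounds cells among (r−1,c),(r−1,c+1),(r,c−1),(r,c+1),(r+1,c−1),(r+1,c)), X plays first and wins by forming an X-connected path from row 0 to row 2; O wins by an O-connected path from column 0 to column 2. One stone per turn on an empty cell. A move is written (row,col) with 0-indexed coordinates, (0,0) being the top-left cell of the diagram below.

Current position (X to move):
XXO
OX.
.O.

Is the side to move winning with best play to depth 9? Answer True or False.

ply 1, X at XXO/OX./.O. | (1,2)=+1→XXO/OXX/.O.*; (2,0)=+1→XXO/OX./XO.; (2,2)=+1→XXO/OX./.OX
ply 2, O at XXO/OXX/.O. | (2,0)=-1→XXO/OXX/OO.*; (2,2)=-1→XXO/OXX/.OO
ply 3, X at XXO/OXX/OO. | (2,2)=+1→XXO/OXX/OOX*
ply 4: XXO/OXX/OOX is terminal -1 (O); from XXO/OX./.O. depth 9

X winning at [XXO/OX./.O.]: True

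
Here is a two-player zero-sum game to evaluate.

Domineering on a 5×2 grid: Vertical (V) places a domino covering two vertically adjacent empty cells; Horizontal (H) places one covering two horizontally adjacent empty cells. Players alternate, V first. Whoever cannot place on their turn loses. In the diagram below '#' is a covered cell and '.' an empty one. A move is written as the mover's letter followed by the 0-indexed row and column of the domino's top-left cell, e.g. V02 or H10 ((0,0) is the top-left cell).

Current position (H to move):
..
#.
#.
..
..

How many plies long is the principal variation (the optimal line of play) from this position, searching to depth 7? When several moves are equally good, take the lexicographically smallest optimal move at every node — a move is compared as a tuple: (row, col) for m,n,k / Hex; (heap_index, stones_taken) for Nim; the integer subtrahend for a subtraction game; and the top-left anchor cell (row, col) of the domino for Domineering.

[../#./#./../..] H move#1: H00:-1/##/#./#./../.., H30:+1/../#./#./##/..*, H40:+1/../#./#./../##
[../#./#./##/..] V move#2: V01:-1/.#/##/#./##/..*, V11:-1/../##/##/##/..
[.#/##/#./##/..] H move#3: H40:+1/.#/##/#./##/##*
[.#/##/#./##/##] end (terminal -1, V#4); searched ../#./#./../.. to 7

PV length from [../#./#./../..]: 3 plies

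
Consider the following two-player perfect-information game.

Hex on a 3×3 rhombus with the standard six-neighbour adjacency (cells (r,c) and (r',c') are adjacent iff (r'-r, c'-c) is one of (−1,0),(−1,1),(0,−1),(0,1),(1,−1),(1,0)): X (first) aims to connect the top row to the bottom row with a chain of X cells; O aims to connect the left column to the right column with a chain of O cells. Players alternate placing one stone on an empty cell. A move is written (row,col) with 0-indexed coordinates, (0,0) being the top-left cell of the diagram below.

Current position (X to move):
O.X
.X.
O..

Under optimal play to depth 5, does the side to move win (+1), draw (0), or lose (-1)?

p1 X@[O.X/.X./O..]: (0,1)[OXX/.X./O..]-1 (1,0)[O.X/XX./O..]-1 (1,2)[O.X/.XX/O..]+1* (2,1)[O.X/.X./OX.]+1 (2,2)[O.X/.X./O.X]+1
p2 O@[O.X/.XX/O..]: (0,1)[OOX/.XX/O..]-1* (1,0)[O.X/OXX/O..]-1 (2,1)[O.X/.XX/OO.]-1 (2,2)[O.X/.XX/O.O]-1
p3 X@[OOX/.XX/O..]: (1,0)[OOX/XXX/O..]+1* (2,1)[OOX/.XX/OX.]+1 (2,2)[OOX/.XX/O.X]+1
p4 O@[OOX/XXX/O..]: (2,1)[OOX/XXX/OO.]-1* (2,2)[OOX/XXX/O.O]-1
p5 X@[OOX/XXX/OO.]: (2,2)[OOX/XXX/OOX]+1*
p6 O@[OOX/XXX/OOX] terminal -1; root [O.X/.X./O..] d5

value(O.X/.X./O.., X) = +1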